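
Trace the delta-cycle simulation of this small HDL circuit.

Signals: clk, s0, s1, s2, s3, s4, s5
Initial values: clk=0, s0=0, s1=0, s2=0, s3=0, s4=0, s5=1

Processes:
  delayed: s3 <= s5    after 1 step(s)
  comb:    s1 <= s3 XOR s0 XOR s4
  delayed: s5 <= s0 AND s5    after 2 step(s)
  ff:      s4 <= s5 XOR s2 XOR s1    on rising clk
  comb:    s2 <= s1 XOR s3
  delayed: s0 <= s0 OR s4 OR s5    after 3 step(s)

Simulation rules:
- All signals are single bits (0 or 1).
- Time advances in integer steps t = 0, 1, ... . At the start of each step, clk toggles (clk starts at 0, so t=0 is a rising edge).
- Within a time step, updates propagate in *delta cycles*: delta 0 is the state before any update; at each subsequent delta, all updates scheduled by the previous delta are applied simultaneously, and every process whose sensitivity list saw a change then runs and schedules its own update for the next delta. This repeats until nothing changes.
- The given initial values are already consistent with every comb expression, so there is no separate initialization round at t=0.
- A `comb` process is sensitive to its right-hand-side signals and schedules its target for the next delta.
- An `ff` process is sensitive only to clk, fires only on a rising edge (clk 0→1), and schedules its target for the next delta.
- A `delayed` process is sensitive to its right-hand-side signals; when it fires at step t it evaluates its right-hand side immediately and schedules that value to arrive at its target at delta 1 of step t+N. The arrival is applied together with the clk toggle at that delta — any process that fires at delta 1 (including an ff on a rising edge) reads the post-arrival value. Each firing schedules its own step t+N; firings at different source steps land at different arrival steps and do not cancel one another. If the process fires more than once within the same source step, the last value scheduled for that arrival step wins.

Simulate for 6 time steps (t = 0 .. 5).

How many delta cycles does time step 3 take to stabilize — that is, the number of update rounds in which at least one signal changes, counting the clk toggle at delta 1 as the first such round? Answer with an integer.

3

t0.Δ0 s2=0 clk=0 s4=0 s5=1 s0=0 s1=0 s3=0
t0.Δ1 s2=0 clk=1 s4=0 s5=1 s0=0 s1=0 s3=0
t0.Δ2 s2=0 clk=1 s4=1 s5=1 s0=0 s1=0 s3=0
t0.Δ3 s2=0 clk=1 s4=1 s5=1 s0=0 s1=1 s3=0
t0.Δ4 s2=1 clk=1 s4=1 s5=1 s0=0 s1=1 s3=0
t1.Δ0 s2=1 clk=1 s4=1 s5=1 s0=0 s1=1 s3=0
t1.Δ1 s2=1 clk=0 s4=1 s5=1 s0=0 s1=1 s3=0
t2.Δ0 s2=1 clk=0 s4=1 s5=1 s0=0 s1=1 s3=0
t2.Δ1 s2=1 clk=1 s4=1 s5=1 s0=0 s1=1 s3=0
t3.Δ0 s2=1 clk=1 s4=1 s5=1 s0=0 s1=1 s3=0
t3.Δ1 s2=1 clk=0 s4=1 s5=1 s0=1 s1=1 s3=0
t3.Δ2 s2=1 clk=0 s4=1 s5=1 s0=1 s1=0 s3=0
t3.Δ3 s2=0 clk=0 s4=1 s5=1 s0=1 s1=0 s3=0
t4.Δ0 s2=0 clk=0 s4=1 s5=1 s0=1 s1=0 s3=0
t4.Δ1 s2=0 clk=1 s4=1 s5=1 s0=1 s1=0 s3=0
t5.Δ0 s2=0 clk=1 s4=1 s5=1 s0=1 s1=0 s3=0
t5.Δ1 s2=0 clk=0 s4=1 s5=1 s0=1 s1=0 s3=0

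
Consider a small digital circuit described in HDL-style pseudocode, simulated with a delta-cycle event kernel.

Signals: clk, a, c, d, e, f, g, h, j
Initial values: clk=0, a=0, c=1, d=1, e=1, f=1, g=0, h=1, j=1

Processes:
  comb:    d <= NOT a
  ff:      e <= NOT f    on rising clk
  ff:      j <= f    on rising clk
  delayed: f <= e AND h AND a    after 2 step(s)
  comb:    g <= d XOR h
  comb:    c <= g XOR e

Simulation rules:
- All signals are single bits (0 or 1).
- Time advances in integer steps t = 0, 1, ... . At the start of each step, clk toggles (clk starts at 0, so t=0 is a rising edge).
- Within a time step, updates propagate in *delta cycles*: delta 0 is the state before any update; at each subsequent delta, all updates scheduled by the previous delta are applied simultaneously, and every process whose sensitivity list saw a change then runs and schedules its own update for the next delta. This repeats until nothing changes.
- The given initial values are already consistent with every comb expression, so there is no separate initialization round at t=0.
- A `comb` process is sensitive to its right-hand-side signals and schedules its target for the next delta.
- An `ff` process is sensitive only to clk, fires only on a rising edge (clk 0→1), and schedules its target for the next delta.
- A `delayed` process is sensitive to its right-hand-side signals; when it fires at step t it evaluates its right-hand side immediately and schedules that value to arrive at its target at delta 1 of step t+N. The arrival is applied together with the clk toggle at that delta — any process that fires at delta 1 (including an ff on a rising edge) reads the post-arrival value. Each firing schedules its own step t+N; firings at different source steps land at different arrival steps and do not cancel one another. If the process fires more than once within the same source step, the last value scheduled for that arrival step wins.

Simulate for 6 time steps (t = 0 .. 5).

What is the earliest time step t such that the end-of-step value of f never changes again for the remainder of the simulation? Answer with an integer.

2

t=0 Δ0: h=1 c=1 g=0 j=1 d=1 f=1 e=1 a=0 clk=0
  Δ1: clk:0→1
  Δ2: e:1→0
  Δ3: c:1→0
  (3Δ to stable)
t=1 Δ0: h=1 c=0 g=0 j=1 d=1 f=1 e=0 a=0 clk=1
  Δ1: clk:1→0
  (1Δ to stable)
t=2 Δ0: h=1 c=0 g=0 j=1 d=1 f=1 e=0 a=0 clk=0
  Δ1: f:1→0, clk:0→1
  Δ2: j:1→0, e:0→1
  Δ3: c:0→1
  (3Δ to stable)
t=3 Δ0: h=1 c=1 g=0 j=0 d=1 f=0 e=1 a=0 clk=1
  Δ1: clk:1→0
  (1Δ to stable)
t=4 Δ0: h=1 c=1 g=0 j=0 d=1 f=0 e=1 a=0 clk=0
  Δ1: clk:0→1
  (1Δ to stable)
t=5 Δ0: h=1 c=1 g=0 j=0 d=1 f=0 e=1 a=0 clk=1
  Δ1: clk:1→0
  (1Δ to stable)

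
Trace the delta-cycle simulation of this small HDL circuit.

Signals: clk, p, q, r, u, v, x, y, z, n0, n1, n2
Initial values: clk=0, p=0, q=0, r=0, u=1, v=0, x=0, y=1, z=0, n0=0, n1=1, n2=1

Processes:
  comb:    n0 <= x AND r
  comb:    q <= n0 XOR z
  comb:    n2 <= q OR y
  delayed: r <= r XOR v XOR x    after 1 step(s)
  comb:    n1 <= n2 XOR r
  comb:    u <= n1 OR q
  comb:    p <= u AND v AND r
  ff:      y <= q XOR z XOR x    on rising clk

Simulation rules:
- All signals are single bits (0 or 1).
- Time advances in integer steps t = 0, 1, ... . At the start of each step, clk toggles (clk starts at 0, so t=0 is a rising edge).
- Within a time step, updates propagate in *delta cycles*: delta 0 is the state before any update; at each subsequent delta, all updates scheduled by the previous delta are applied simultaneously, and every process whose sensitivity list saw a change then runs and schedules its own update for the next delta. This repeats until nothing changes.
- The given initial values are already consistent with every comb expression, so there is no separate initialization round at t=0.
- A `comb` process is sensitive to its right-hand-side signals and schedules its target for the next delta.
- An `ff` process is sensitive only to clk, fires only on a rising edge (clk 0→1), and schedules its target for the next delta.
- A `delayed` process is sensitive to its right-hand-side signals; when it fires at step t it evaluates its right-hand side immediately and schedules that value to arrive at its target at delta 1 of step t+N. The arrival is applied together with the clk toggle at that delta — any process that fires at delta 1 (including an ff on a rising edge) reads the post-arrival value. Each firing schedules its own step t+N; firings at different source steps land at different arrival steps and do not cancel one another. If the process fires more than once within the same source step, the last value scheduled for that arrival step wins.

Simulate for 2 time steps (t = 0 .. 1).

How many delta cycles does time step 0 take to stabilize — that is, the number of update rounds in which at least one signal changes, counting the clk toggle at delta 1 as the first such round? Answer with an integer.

5

[bits: clk,n1,u,q,n2,p,v,r,x,y,z,n0]
t=0: Δ0=011010000100 Δ1=111010000100 Δ2=111010000000 Δ3=111000000000 Δ4=101000000000 Δ5=100000000000 | 5Δ
t=1: Δ0=100000000000 Δ1=000000000000 | 1Δ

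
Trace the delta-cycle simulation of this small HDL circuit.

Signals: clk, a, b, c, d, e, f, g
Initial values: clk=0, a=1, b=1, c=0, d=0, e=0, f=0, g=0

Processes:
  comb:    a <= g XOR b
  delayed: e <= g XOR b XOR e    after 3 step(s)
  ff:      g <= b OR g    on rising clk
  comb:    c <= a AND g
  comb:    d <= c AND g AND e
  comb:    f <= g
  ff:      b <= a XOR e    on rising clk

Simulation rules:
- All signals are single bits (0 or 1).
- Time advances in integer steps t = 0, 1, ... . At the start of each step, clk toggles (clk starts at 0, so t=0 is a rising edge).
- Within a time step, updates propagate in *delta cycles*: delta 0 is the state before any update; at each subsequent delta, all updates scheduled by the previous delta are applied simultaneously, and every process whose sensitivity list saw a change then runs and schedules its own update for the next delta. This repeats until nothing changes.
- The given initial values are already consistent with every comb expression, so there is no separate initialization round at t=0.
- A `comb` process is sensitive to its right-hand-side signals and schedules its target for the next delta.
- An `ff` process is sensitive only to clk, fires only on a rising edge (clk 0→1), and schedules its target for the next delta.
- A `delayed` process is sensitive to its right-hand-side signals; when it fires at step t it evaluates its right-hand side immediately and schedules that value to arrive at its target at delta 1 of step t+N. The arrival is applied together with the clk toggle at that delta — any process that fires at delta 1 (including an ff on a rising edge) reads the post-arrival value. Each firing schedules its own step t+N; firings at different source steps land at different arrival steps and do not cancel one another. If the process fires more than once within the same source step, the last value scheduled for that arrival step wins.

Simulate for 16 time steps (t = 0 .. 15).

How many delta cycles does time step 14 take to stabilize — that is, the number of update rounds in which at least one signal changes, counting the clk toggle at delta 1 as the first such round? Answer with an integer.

4

t0.Δ0 f=0 clk=0 e=0 b=1 a=1 c=0 g=0 d=0
t0.Δ1 f=0 clk=1 e=0 b=1 a=1 c=0 g=0 d=0
t0.Δ2 f=0 clk=1 e=0 b=1 a=1 c=0 g=1 d=0
t0.Δ3 f=1 clk=1 e=0 b=1 a=0 c=1 g=1 d=0
t0.Δ4 f=1 clk=1 e=0 b=1 a=0 c=0 g=1 d=0
t1.Δ0 f=1 clk=1 e=0 b=1 a=0 c=0 g=1 d=0
t1.Δ1 f=1 clk=0 e=0 b=1 a=0 c=0 g=1 d=0
t2.Δ0 f=1 clk=0 e=0 b=1 a=0 c=0 g=1 d=0
t2.Δ1 f=1 clk=1 e=0 b=1 a=0 c=0 g=1 d=0
t2.Δ2 f=1 clk=1 e=0 b=0 a=0 c=0 g=1 d=0
t2.Δ3 f=1 clk=1 e=0 b=0 a=1 c=0 g=1 d=0
t2.Δ4 f=1 clk=1 e=0 b=0 a=1 c=1 g=1 d=0
t3.Δ0 f=1 clk=1 e=0 b=0 a=1 c=1 g=1 d=0
t3.Δ1 f=1 clk=0 e=0 b=0 a=1 c=1 g=1 d=0
t4.Δ0 f=1 clk=0 e=0 b=0 a=1 c=1 g=1 d=0
t4.Δ1 f=1 clk=1 e=0 b=0 a=1 c=1 g=1 d=0
t4.Δ2 f=1 clk=1 e=0 b=1 a=1 c=1 g=1 d=0
t4.Δ3 f=1 clk=1 e=0 b=1 a=0 c=1 g=1 d=0
t4.Δ4 f=1 clk=1 e=0 b=1 a=0 c=0 g=1 d=0
t5.Δ0 f=1 clk=1 e=0 b=1 a=0 c=0 g=1 d=0
t5.Δ1 f=1 clk=0 e=1 b=1 a=0 c=0 g=1 d=0
t6.Δ0 f=1 clk=0 e=1 b=1 a=0 c=0 g=1 d=0
t6.Δ1 f=1 clk=1 e=1 b=1 a=0 c=0 g=1 d=0
t7.Δ0 f=1 clk=1 e=1 b=1 a=0 c=0 g=1 d=0
t7.Δ1 f=1 clk=0 e=0 b=1 a=0 c=0 g=1 d=0
t8.Δ0 f=1 clk=0 e=0 b=1 a=0 c=0 g=1 d=0
t8.Δ1 f=1 clk=1 e=1 b=1 a=0 c=0 g=1 d=0
t9.Δ0 f=1 clk=1 e=1 b=1 a=0 c=0 g=1 d=0
t9.Δ1 f=1 clk=0 e=1 b=1 a=0 c=0 g=1 d=0
t10.Δ0 f=1 clk=0 e=1 b=1 a=0 c=0 g=1 d=0
t10.Δ1 f=1 clk=1 e=0 b=1 a=0 c=0 g=1 d=0
t10.Δ2 f=1 clk=1 e=0 b=0 a=0 c=0 g=1 d=0
t10.Δ3 f=1 clk=1 e=0 b=0 a=1 c=0 g=1 d=0
t10.Δ4 f=1 clk=1 e=0 b=0 a=1 c=1 g=1 d=0
t11.Δ0 f=1 clk=1 e=0 b=0 a=1 c=1 g=1 d=0
t11.Δ1 f=1 clk=0 e=1 b=0 a=1 c=1 g=1 d=0
t11.Δ2 f=1 clk=0 e=1 b=0 a=1 c=1 g=1 d=1
t12.Δ0 f=1 clk=0 e=1 b=0 a=1 c=1 g=1 d=1
t12.Δ1 f=1 clk=1 e=1 b=0 a=1 c=1 g=1 d=1
t13.Δ0 f=1 clk=1 e=1 b=0 a=1 c=1 g=1 d=1
t13.Δ1 f=1 clk=0 e=1 b=0 a=1 c=1 g=1 d=1
t14.Δ0 f=1 clk=0 e=1 b=0 a=1 c=1 g=1 d=1
t14.Δ1 f=1 clk=1 e=0 b=0 a=1 c=1 g=1 d=1
t14.Δ2 f=1 clk=1 e=0 b=1 a=1 c=1 g=1 d=0
t14.Δ3 f=1 clk=1 e=0 b=1 a=0 c=1 g=1 d=0
t14.Δ4 f=1 clk=1 e=0 b=1 a=0 c=0 g=1 d=0
t15.Δ0 f=1 clk=1 e=0 b=1 a=0 c=0 g=1 d=0
t15.Δ1 f=1 clk=0 e=0 b=1 a=0 c=0 g=1 d=0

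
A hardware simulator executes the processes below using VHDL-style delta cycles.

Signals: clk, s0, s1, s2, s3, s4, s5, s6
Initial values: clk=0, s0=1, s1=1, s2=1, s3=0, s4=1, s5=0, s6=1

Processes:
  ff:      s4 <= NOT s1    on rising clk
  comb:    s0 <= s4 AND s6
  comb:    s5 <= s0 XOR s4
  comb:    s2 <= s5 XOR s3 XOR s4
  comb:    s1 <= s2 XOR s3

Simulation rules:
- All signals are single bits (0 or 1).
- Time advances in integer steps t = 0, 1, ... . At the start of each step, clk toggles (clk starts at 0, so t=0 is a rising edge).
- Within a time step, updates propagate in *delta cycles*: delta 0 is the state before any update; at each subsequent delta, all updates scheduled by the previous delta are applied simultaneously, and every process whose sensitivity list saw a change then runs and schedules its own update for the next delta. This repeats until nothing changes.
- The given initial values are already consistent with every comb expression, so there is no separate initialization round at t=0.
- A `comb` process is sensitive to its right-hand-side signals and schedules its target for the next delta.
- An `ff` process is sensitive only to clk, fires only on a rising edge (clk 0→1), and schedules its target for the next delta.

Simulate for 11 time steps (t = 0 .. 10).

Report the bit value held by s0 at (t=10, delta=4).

1

t0.Δ0 clk=0 s0=1 s6=1 s4=1 s1=1 s5=0 s3=0 s2=1
t0.Δ1 clk=1 s0=1 s6=1 s4=1 s1=1 s5=0 s3=0 s2=1
t0.Δ2 clk=1 s0=1 s6=1 s4=0 s1=1 s5=0 s3=0 s2=1
t0.Δ3 clk=1 s0=0 s6=1 s4=0 s1=1 s5=1 s3=0 s2=0
t0.Δ4 clk=1 s0=0 s6=1 s4=0 s1=0 s5=0 s3=0 s2=1
t0.Δ5 clk=1 s0=0 s6=1 s4=0 s1=1 s5=0 s3=0 s2=0
t0.Δ6 clk=1 s0=0 s6=1 s4=0 s1=0 s5=0 s3=0 s2=0
t1.Δ0 clk=1 s0=0 s6=1 s4=0 s1=0 s5=0 s3=0 s2=0
t1.Δ1 clk=0 s0=0 s6=1 s4=0 s1=0 s5=0 s3=0 s2=0
t2.Δ0 clk=0 s0=0 s6=1 s4=0 s1=0 s5=0 s3=0 s2=0
t2.Δ1 clk=1 s0=0 s6=1 s4=0 s1=0 s5=0 s3=0 s2=0
t2.Δ2 clk=1 s0=0 s6=1 s4=1 s1=0 s5=0 s3=0 s2=0
t2.Δ3 clk=1 s0=1 s6=1 s4=1 s1=0 s5=1 s3=0 s2=1
t2.Δ4 clk=1 s0=1 s6=1 s4=1 s1=1 s5=0 s3=0 s2=0
t2.Δ5 clk=1 s0=1 s6=1 s4=1 s1=0 s5=0 s3=0 s2=1
t2.Δ6 clk=1 s0=1 s6=1 s4=1 s1=1 s5=0 s3=0 s2=1
t3.Δ0 clk=1 s0=1 s6=1 s4=1 s1=1 s5=0 s3=0 s2=1
t3.Δ1 clk=0 s0=1 s6=1 s4=1 s1=1 s5=0 s3=0 s2=1
t4.Δ0 clk=0 s0=1 s6=1 s4=1 s1=1 s5=0 s3=0 s2=1
t4.Δ1 clk=1 s0=1 s6=1 s4=1 s1=1 s5=0 s3=0 s2=1
t4.Δ2 clk=1 s0=1 s6=1 s4=0 s1=1 s5=0 s3=0 s2=1
t4.Δ3 clk=1 s0=0 s6=1 s4=0 s1=1 s5=1 s3=0 s2=0
t4.Δ4 clk=1 s0=0 s6=1 s4=0 s1=0 s5=0 s3=0 s2=1
t4.Δ5 clk=1 s0=0 s6=1 s4=0 s1=1 s5=0 s3=0 s2=0
t4.Δ6 clk=1 s0=0 s6=1 s4=0 s1=0 s5=0 s3=0 s2=0
t5.Δ0 clk=1 s0=0 s6=1 s4=0 s1=0 s5=0 s3=0 s2=0
t5.Δ1 clk=0 s0=0 s6=1 s4=0 s1=0 s5=0 s3=0 s2=0
t6.Δ0 clk=0 s0=0 s6=1 s4=0 s1=0 s5=0 s3=0 s2=0
t6.Δ1 clk=1 s0=0 s6=1 s4=0 s1=0 s5=0 s3=0 s2=0
t6.Δ2 clk=1 s0=0 s6=1 s4=1 s1=0 s5=0 s3=0 s2=0
t6.Δ3 clk=1 s0=1 s6=1 s4=1 s1=0 s5=1 s3=0 s2=1
t6.Δ4 clk=1 s0=1 s6=1 s4=1 s1=1 s5=0 s3=0 s2=0
t6.Δ5 clk=1 s0=1 s6=1 s4=1 s1=0 s5=0 s3=0 s2=1
t6.Δ6 clk=1 s0=1 s6=1 s4=1 s1=1 s5=0 s3=0 s2=1
t7.Δ0 clk=1 s0=1 s6=1 s4=1 s1=1 s5=0 s3=0 s2=1
t7.Δ1 clk=0 s0=1 s6=1 s4=1 s1=1 s5=0 s3=0 s2=1
t8.Δ0 clk=0 s0=1 s6=1 s4=1 s1=1 s5=0 s3=0 s2=1
t8.Δ1 clk=1 s0=1 s6=1 s4=1 s1=1 s5=0 s3=0 s2=1
t8.Δ2 clk=1 s0=1 s6=1 s4=0 s1=1 s5=0 s3=0 s2=1
t8.Δ3 clk=1 s0=0 s6=1 s4=0 s1=1 s5=1 s3=0 s2=0
t8.Δ4 clk=1 s0=0 s6=1 s4=0 s1=0 s5=0 s3=0 s2=1
t8.Δ5 clk=1 s0=0 s6=1 s4=0 s1=1 s5=0 s3=0 s2=0
t8.Δ6 clk=1 s0=0 s6=1 s4=0 s1=0 s5=0 s3=0 s2=0
t9.Δ0 clk=1 s0=0 s6=1 s4=0 s1=0 s5=0 s3=0 s2=0
t9.Δ1 clk=0 s0=0 s6=1 s4=0 s1=0 s5=0 s3=0 s2=0
t10.Δ0 clk=0 s0=0 s6=1 s4=0 s1=0 s5=0 s3=0 s2=0
t10.Δ1 clk=1 s0=0 s6=1 s4=0 s1=0 s5=0 s3=0 s2=0
t10.Δ2 clk=1 s0=0 s6=1 s4=1 s1=0 s5=0 s3=0 s2=0
t10.Δ3 clk=1 s0=1 s6=1 s4=1 s1=0 s5=1 s3=0 s2=1
t10.Δ4 clk=1 s0=1 s6=1 s4=1 s1=1 s5=0 s3=0 s2=0
t10.Δ5 clk=1 s0=1 s6=1 s4=1 s1=0 s5=0 s3=0 s2=1
t10.Δ6 clk=1 s0=1 s6=1 s4=1 s1=1 s5=0 s3=0 s2=1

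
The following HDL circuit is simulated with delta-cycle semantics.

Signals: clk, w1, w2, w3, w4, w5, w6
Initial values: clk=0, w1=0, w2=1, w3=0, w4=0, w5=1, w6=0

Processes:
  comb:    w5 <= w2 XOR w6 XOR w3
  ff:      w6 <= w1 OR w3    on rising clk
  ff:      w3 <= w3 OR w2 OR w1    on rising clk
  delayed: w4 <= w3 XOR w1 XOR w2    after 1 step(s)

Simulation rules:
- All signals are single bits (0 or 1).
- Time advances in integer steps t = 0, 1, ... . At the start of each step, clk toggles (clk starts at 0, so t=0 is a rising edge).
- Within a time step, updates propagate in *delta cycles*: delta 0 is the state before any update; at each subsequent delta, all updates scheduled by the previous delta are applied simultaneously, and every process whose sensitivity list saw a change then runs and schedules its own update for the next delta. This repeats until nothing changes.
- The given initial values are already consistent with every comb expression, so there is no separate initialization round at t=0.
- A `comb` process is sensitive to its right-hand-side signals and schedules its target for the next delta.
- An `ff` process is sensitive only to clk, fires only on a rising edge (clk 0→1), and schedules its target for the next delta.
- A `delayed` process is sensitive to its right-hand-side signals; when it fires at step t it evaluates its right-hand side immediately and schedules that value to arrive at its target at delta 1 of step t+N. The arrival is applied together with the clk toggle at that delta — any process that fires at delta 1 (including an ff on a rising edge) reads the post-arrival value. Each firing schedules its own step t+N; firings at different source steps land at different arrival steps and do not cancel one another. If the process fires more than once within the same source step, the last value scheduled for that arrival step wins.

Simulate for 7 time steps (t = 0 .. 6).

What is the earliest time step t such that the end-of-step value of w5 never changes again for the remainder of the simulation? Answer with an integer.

2

[bits: w2,w5,w6,w1,w3,clk,w4]
t=0: Δ0=1100000 Δ1=1100010 Δ2=1100110 Δ3=1000110 | 3Δ
t=1: Δ0=1000110 Δ1=1000100 | 1Δ
t=2: Δ0=1000100 Δ1=1000110 Δ2=1010110 Δ3=1110110 | 3Δ
t=3: Δ0=1110110 Δ1=1110100 | 1Δ
t=4: Δ0=1110100 Δ1=1110110 | 1Δ
t=5: Δ0=1110110 Δ1=1110100 | 1Δ
t=6: Δ0=1110100 Δ1=1110110 | 1Δ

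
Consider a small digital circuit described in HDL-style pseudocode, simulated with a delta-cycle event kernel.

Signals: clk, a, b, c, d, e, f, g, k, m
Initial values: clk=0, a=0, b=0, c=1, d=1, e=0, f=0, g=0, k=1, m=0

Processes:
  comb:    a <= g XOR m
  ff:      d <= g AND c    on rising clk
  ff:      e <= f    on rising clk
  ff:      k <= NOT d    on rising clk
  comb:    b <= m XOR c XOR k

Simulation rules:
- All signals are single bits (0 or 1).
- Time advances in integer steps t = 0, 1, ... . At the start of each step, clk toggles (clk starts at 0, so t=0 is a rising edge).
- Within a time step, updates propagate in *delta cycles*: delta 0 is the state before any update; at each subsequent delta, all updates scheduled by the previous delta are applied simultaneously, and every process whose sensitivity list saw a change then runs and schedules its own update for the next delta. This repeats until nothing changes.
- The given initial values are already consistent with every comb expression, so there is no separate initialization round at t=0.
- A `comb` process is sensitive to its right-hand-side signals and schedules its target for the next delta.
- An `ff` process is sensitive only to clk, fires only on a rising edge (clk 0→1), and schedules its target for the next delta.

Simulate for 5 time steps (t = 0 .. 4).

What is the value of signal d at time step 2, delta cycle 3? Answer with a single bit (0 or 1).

0

[bits: g,b,f,k,e,m,c,clk,d,a]
t=0: Δ0=0001001010 Δ1=0001001110 Δ2=0000001100 Δ3=0100001100 | 3Δ
t=1: Δ0=0100001100 Δ1=0100001000 | 1Δ
t=2: Δ0=0100001000 Δ1=0100001100 Δ2=0101001100 Δ3=0001001100 | 3Δ
t=3: Δ0=0001001100 Δ1=0001001000 | 1Δ
t=4: Δ0=0001001000 Δ1=0001001100 | 1Δ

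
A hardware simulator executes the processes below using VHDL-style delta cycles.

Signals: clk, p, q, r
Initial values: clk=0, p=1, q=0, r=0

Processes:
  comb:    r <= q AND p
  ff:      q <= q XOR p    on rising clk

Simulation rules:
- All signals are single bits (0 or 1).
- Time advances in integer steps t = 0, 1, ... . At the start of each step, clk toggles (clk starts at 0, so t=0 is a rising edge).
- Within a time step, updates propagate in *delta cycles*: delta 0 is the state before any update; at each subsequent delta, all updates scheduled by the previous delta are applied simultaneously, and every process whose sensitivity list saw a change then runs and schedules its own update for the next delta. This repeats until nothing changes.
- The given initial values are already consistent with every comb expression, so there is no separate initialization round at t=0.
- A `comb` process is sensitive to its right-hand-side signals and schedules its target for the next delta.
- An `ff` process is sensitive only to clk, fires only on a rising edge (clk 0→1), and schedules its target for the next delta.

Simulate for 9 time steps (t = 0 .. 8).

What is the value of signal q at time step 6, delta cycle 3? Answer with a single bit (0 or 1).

0

[bits: q,p,clk,r]
t=0: Δ0=0100 Δ1=0110 Δ2=1110 Δ3=1111 | 3Δ
t=1: Δ0=1111 Δ1=1101 | 1Δ
t=2: Δ0=1101 Δ1=1111 Δ2=0111 Δ3=0110 | 3Δ
t=3: Δ0=0110 Δ1=0100 | 1Δ
t=4: Δ0=0100 Δ1=0110 Δ2=1110 Δ3=1111 | 3Δ
t=5: Δ0=1111 Δ1=1101 | 1Δ
t=6: Δ0=1101 Δ1=1111 Δ2=0111 Δ3=0110 | 3Δ
t=7: Δ0=0110 Δ1=0100 | 1Δ
t=8: Δ0=0100 Δ1=0110 Δ2=1110 Δ3=1111 | 3Δ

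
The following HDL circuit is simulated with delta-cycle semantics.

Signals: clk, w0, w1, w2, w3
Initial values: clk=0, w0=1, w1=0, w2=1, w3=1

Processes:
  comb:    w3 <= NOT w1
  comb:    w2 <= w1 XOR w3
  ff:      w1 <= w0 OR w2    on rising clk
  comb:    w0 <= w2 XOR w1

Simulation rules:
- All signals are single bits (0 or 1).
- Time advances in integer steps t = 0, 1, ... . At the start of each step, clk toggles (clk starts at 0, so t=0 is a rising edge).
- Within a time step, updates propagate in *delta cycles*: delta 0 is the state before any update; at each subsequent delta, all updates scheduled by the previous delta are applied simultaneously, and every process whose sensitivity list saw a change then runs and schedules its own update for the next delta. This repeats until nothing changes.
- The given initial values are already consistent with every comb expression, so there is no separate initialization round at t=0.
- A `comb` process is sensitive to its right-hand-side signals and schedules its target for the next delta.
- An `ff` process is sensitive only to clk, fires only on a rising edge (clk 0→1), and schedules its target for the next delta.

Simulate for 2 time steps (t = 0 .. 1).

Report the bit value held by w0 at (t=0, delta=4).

[bits: w2,clk,w3,w1,w0]
t=0: Δ0=10101 Δ1=11101 Δ2=11111 Δ3=01010 Δ4=11011 Δ5=11010 | 5Δ
t=1: Δ0=11010 Δ1=10010 | 1Δ

1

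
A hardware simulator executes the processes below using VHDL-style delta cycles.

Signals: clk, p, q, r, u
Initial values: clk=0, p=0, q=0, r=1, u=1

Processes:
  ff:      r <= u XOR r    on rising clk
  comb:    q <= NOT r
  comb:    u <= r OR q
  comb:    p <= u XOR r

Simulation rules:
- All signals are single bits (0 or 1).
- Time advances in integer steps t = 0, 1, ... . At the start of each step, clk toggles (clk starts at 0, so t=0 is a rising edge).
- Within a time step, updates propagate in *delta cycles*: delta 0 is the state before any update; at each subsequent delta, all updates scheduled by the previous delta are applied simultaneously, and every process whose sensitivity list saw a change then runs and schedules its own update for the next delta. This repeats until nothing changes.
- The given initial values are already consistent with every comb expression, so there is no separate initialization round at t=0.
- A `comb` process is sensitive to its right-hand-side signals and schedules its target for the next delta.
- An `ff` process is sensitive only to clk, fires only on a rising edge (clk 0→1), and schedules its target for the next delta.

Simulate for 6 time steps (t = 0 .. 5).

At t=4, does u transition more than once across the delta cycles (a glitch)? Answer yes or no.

yes

t=0 Δ0: u=1 p=0 r=1 q=0 clk=0
  Δ1: clk:0→1
  Δ2: r:1→0
  Δ3: u:1→0, p:0→1, q:0→1
  Δ4: u:0→1, p:1→0
  Δ5: p:0→1
  (5Δ to stable)
t=1 Δ0: u=1 p=1 r=0 q=1 clk=1
  Δ1: clk:1→0
  (1Δ to stable)
t=2 Δ0: u=1 p=1 r=0 q=1 clk=0
  Δ1: clk:0→1
  Δ2: r:0→1
  Δ3: p:1→0, q:1→0
  (3Δ to stable)
t=3 Δ0: u=1 p=0 r=1 q=0 clk=1
  Δ1: clk:1→0
  (1Δ to stable)
t=4 Δ0: u=1 p=0 r=1 q=0 clk=0
  Δ1: clk:0→1
  Δ2: r:1→0
  Δ3: u:1→0, p:0→1, q:0→1
  Δ4: u:0→1, p:1→0
  Δ5: p:0→1
  (5Δ to stable)
t=5 Δ0: u=1 p=1 r=0 q=1 clk=1
  Δ1: clk:1→0
  (1Δ to stable)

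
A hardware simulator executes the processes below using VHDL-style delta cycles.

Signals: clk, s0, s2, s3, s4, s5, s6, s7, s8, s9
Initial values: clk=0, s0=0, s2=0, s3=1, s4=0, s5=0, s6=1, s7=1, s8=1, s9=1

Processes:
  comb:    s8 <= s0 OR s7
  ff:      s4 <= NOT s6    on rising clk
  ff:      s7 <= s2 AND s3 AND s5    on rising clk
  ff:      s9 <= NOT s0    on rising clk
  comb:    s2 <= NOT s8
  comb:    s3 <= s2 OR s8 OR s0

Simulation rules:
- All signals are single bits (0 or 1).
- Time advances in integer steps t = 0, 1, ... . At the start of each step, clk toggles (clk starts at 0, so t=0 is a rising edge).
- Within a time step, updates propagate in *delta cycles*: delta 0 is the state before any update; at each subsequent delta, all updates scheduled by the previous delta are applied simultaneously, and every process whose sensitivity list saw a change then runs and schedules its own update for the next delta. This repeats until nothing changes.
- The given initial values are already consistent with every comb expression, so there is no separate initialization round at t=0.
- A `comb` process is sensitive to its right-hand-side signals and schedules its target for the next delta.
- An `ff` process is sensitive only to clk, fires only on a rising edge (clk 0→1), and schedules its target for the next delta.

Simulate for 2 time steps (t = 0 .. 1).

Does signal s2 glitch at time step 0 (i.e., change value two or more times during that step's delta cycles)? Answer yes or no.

no

t0.Δ0 s7=1 s6=1 s8=1 s2=0 s0=0 s5=0 s4=0 s3=1 clk=0 s9=1
t0.Δ1 s7=1 s6=1 s8=1 s2=0 s0=0 s5=0 s4=0 s3=1 clk=1 s9=1
t0.Δ2 s7=0 s6=1 s8=1 s2=0 s0=0 s5=0 s4=0 s3=1 clk=1 s9=1
t0.Δ3 s7=0 s6=1 s8=0 s2=0 s0=0 s5=0 s4=0 s3=1 clk=1 s9=1
t0.Δ4 s7=0 s6=1 s8=0 s2=1 s0=0 s5=0 s4=0 s3=0 clk=1 s9=1
t0.Δ5 s7=0 s6=1 s8=0 s2=1 s0=0 s5=0 s4=0 s3=1 clk=1 s9=1
t1.Δ0 s7=0 s6=1 s8=0 s2=1 s0=0 s5=0 s4=0 s3=1 clk=1 s9=1
t1.Δ1 s7=0 s6=1 s8=0 s2=1 s0=0 s5=0 s4=0 s3=1 clk=0 s9=1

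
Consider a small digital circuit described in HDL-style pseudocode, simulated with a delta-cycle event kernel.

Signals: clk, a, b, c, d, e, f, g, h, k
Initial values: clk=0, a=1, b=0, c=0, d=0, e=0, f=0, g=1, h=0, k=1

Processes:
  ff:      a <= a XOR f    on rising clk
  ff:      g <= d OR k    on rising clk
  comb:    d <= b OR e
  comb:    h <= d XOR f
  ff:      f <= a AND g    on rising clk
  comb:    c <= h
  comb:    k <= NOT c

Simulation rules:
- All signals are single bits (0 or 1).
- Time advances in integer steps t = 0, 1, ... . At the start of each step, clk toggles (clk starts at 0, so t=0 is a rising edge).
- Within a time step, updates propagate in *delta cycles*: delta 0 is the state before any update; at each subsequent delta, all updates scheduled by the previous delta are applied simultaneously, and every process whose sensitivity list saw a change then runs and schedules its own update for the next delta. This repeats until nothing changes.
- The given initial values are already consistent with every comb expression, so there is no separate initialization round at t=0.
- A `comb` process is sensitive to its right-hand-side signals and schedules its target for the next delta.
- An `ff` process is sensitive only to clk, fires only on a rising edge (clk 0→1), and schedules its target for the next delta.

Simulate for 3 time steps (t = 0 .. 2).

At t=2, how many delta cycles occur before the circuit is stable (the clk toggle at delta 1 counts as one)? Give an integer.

2

t0.Δ0 clk=0 e=0 a=1 c=0 g=1 d=0 f=0 h=0 k=1 b=0
t0.Δ1 clk=1 e=0 a=1 c=0 g=1 d=0 f=0 h=0 k=1 b=0
t0.Δ2 clk=1 e=0 a=1 c=0 g=1 d=0 f=1 h=0 k=1 b=0
t0.Δ3 clk=1 e=0 a=1 c=0 g=1 d=0 f=1 h=1 k=1 b=0
t0.Δ4 clk=1 e=0 a=1 c=1 g=1 d=0 f=1 h=1 k=1 b=0
t0.Δ5 clk=1 e=0 a=1 c=1 g=1 d=0 f=1 h=1 k=0 b=0
t1.Δ0 clk=1 e=0 a=1 c=1 g=1 d=0 f=1 h=1 k=0 b=0
t1.Δ1 clk=0 e=0 a=1 c=1 g=1 d=0 f=1 h=1 k=0 b=0
t2.Δ0 clk=0 e=0 a=1 c=1 g=1 d=0 f=1 h=1 k=0 b=0
t2.Δ1 clk=1 e=0 a=1 c=1 g=1 d=0 f=1 h=1 k=0 b=0
t2.Δ2 clk=1 e=0 a=0 c=1 g=0 d=0 f=1 h=1 k=0 b=0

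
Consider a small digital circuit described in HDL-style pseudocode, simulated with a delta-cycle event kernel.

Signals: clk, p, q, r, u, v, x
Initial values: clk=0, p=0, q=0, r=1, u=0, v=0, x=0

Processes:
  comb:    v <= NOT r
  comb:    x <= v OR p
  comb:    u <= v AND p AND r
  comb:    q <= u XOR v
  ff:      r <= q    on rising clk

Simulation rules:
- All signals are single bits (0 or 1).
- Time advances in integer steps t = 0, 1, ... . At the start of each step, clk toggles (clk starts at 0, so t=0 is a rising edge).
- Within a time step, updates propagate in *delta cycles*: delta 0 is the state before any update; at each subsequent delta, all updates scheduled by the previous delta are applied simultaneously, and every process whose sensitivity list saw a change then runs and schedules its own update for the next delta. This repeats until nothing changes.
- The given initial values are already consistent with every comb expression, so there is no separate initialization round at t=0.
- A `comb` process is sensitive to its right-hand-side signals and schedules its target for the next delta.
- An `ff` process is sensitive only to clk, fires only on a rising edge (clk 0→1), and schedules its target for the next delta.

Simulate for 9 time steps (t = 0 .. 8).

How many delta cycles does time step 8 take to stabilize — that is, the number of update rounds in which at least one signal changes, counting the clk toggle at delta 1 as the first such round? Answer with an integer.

t0.Δ0 p=0 x=0 u=0 clk=0 v=0 r=1 q=0
t0.Δ1 p=0 x=0 u=0 clk=1 v=0 r=1 q=0
t0.Δ2 p=0 x=0 u=0 clk=1 v=0 r=0 q=0
t0.Δ3 p=0 x=0 u=0 clk=1 v=1 r=0 q=0
t0.Δ4 p=0 x=1 u=0 clk=1 v=1 r=0 q=1
t1.Δ0 p=0 x=1 u=0 clk=1 v=1 r=0 q=1
t1.Δ1 p=0 x=1 u=0 clk=0 v=1 r=0 q=1
t2.Δ0 p=0 x=1 u=0 clk=0 v=1 r=0 q=1
t2.Δ1 p=0 x=1 u=0 clk=1 v=1 r=0 q=1
t2.Δ2 p=0 x=1 u=0 clk=1 v=1 r=1 q=1
t2.Δ3 p=0 x=1 u=0 clk=1 v=0 r=1 q=1
t2.Δ4 p=0 x=0 u=0 clk=1 v=0 r=1 q=0
t3.Δ0 p=0 x=0 u=0 clk=1 v=0 r=1 q=0
t3.Δ1 p=0 x=0 u=0 clk=0 v=0 r=1 q=0
t4.Δ0 p=0 x=0 u=0 clk=0 v=0 r=1 q=0
t4.Δ1 p=0 x=0 u=0 clk=1 v=0 r=1 q=0
t4.Δ2 p=0 x=0 u=0 clk=1 v=0 r=0 q=0
t4.Δ3 p=0 x=0 u=0 clk=1 v=1 r=0 q=0
t4.Δ4 p=0 x=1 u=0 clk=1 v=1 r=0 q=1
t5.Δ0 p=0 x=1 u=0 clk=1 v=1 r=0 q=1
t5.Δ1 p=0 x=1 u=0 clk=0 v=1 r=0 q=1
t6.Δ0 p=0 x=1 u=0 clk=0 v=1 r=0 q=1
t6.Δ1 p=0 x=1 u=0 clk=1 v=1 r=0 q=1
t6.Δ2 p=0 x=1 u=0 clk=1 v=1 r=1 q=1
t6.Δ3 p=0 x=1 u=0 clk=1 v=0 r=1 q=1
t6.Δ4 p=0 x=0 u=0 clk=1 v=0 r=1 q=0
t7.Δ0 p=0 x=0 u=0 clk=1 v=0 r=1 q=0
t7.Δ1 p=0 x=0 u=0 clk=0 v=0 r=1 q=0
t8.Δ0 p=0 x=0 u=0 clk=0 v=0 r=1 q=0
t8.Δ1 p=0 x=0 u=0 clk=1 v=0 r=1 q=0
t8.Δ2 p=0 x=0 u=0 clk=1 v=0 r=0 q=0
t8.Δ3 p=0 x=0 u=0 clk=1 v=1 r=0 q=0
t8.Δ4 p=0 x=1 u=0 clk=1 v=1 r=0 q=1

4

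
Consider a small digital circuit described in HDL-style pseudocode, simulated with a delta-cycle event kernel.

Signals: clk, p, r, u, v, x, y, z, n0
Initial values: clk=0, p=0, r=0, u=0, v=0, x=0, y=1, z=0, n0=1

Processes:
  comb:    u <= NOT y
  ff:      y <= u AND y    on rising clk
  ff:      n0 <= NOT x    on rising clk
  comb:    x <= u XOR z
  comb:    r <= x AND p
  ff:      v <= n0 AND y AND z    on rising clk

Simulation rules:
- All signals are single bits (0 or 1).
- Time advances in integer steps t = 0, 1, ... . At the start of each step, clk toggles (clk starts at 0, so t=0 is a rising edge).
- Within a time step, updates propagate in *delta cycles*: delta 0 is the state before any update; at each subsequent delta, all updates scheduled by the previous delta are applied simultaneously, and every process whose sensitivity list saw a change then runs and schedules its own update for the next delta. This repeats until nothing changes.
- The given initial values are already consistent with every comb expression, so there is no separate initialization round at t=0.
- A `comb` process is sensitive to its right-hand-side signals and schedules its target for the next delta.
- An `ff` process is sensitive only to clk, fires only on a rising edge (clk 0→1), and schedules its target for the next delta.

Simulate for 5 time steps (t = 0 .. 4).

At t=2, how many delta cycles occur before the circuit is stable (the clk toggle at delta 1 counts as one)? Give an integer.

2

t0.Δ0 v=0 r=0 x=0 z=0 u=0 n0=1 p=0 clk=0 y=1
t0.Δ1 v=0 r=0 x=0 z=0 u=0 n0=1 p=0 clk=1 y=1
t0.Δ2 v=0 r=0 x=0 z=0 u=0 n0=1 p=0 clk=1 y=0
t0.Δ3 v=0 r=0 x=0 z=0 u=1 n0=1 p=0 clk=1 y=0
t0.Δ4 v=0 r=0 x=1 z=0 u=1 n0=1 p=0 clk=1 y=0
t1.Δ0 v=0 r=0 x=1 z=0 u=1 n0=1 p=0 clk=1 y=0
t1.Δ1 v=0 r=0 x=1 z=0 u=1 n0=1 p=0 clk=0 y=0
t2.Δ0 v=0 r=0 x=1 z=0 u=1 n0=1 p=0 clk=0 y=0
t2.Δ1 v=0 r=0 x=1 z=0 u=1 n0=1 p=0 clk=1 y=0
t2.Δ2 v=0 r=0 x=1 z=0 u=1 n0=0 p=0 clk=1 y=0
t3.Δ0 v=0 r=0 x=1 z=0 u=1 n0=0 p=0 clk=1 y=0
t3.Δ1 v=0 r=0 x=1 z=0 u=1 n0=0 p=0 clk=0 y=0
t4.Δ0 v=0 r=0 x=1 z=0 u=1 n0=0 p=0 clk=0 y=0
t4.Δ1 v=0 r=0 x=1 z=0 u=1 n0=0 p=0 clk=1 y=0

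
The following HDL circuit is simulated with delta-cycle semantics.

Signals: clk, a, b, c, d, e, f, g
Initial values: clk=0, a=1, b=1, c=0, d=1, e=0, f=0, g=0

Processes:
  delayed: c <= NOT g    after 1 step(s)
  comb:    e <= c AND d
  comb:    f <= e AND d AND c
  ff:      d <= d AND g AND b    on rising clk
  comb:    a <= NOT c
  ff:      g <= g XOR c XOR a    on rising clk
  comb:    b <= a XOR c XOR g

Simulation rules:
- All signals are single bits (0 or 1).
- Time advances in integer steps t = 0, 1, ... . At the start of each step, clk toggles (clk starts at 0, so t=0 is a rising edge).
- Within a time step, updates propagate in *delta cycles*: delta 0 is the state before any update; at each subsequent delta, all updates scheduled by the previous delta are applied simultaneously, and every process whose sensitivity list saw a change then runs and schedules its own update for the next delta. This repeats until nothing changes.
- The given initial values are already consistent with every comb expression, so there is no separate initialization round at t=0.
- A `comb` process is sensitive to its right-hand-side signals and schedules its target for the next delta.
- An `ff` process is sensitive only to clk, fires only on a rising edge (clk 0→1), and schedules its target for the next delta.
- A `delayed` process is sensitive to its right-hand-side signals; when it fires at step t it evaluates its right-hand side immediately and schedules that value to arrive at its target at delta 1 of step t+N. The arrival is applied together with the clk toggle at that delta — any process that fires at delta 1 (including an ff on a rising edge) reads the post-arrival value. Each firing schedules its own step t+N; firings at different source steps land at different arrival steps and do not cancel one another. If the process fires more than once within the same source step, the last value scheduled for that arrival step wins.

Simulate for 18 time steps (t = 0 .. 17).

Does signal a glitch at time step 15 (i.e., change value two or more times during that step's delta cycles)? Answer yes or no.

no

t=0 Δ0: f=0 a=1 clk=0 e=0 d=1 b=1 c=0 g=0
  Δ1: clk:0→1
  Δ2: d:1→0, g:0→1
  Δ3: b:1→0
  (3Δ to stable)
t=1 Δ0: f=0 a=1 clk=1 e=0 d=0 b=0 c=0 g=1
  Δ1: clk:1→0
  (1Δ to stable)
t=2 Δ0: f=0 a=1 clk=0 e=0 d=0 b=0 c=0 g=1
  Δ1: clk:0→1
  Δ2: g:1→0
  Δ3: b:0→1
  (3Δ to stable)
t=3 Δ0: f=0 a=1 clk=1 e=0 d=0 b=1 c=0 g=0
  Δ1: clk:1→0, c:0→1
  Δ2: a:1→0, b:1→0
  Δ3: b:0→1
  (3Δ to stable)
t=4 Δ0: f=0 a=0 clk=0 e=0 d=0 b=1 c=1 g=0
  Δ1: clk:0→1
  Δ2: g:0→1
  Δ3: b:1→0
  (3Δ to stable)
t=5 Δ0: f=0 a=0 clk=1 e=0 d=0 b=0 c=1 g=1
  Δ1: clk:1→0, c:1→0
  Δ2: a:0→1, b:0→1
  Δ3: b:1→0
  (3Δ to stable)
t=6 Δ0: f=0 a=1 clk=0 e=0 d=0 b=0 c=0 g=1
  Δ1: clk:0→1
  Δ2: g:1→0
  Δ3: b:0→1
  (3Δ to stable)
t=7 Δ0: f=0 a=1 clk=1 e=0 d=0 b=1 c=0 g=0
  Δ1: clk:1→0, c:0→1
  Δ2: a:1→0, b:1→0
  Δ3: b:0→1
  (3Δ to stable)
t=8 Δ0: f=0 a=0 clk=0 e=0 d=0 b=1 c=1 g=0
  Δ1: clk:0→1
  Δ2: g:0→1
  Δ3: b:1→0
  (3Δ to stable)
t=9 Δ0: f=0 a=0 clk=1 e=0 d=0 b=0 c=1 g=1
  Δ1: clk:1→0, c:1→0
  Δ2: a:0→1, b:0→1
  Δ3: b:1→0
  (3Δ to stable)
t=10 Δ0: f=0 a=1 clk=0 e=0 d=0 b=0 c=0 g=1
  Δ1: clk:0→1
  Δ2: g:1→0
  Δ3: b:0→1
  (3Δ to stable)
t=11 Δ0: f=0 a=1 clk=1 e=0 d=0 b=1 c=0 g=0
  Δ1: clk:1→0, c:0→1
  Δ2: a:1→0, b:1→0
  Δ3: b:0→1
  (3Δ to stable)
t=12 Δ0: f=0 a=0 clk=0 e=0 d=0 b=1 c=1 g=0
  Δ1: clk:0→1
  Δ2: g:0→1
  Δ3: b:1→0
  (3Δ to stable)
t=13 Δ0: f=0 a=0 clk=1 e=0 d=0 b=0 c=1 g=1
  Δ1: clk:1→0, c:1→0
  Δ2: a:0→1, b:0→1
  Δ3: b:1→0
  (3Δ to stable)
t=14 Δ0: f=0 a=1 clk=0 e=0 d=0 b=0 c=0 g=1
  Δ1: clk:0→1
  Δ2: g:1→0
  Δ3: b:0→1
  (3Δ to stable)
t=15 Δ0: f=0 a=1 clk=1 e=0 d=0 b=1 c=0 g=0
  Δ1: clk:1→0, c:0→1
  Δ2: a:1→0, b:1→0
  Δ3: b:0→1
  (3Δ to stable)
t=16 Δ0: f=0 a=0 clk=0 e=0 d=0 b=1 c=1 g=0
  Δ1: clk:0→1
  Δ2: g:0→1
  Δ3: b:1→0
  (3Δ to stable)
t=17 Δ0: f=0 a=0 clk=1 e=0 d=0 b=0 c=1 g=1
  Δ1: clk:1→0, c:1→0
  Δ2: a:0→1, b:0→1
  Δ3: b:1→0
  (3Δ to stable)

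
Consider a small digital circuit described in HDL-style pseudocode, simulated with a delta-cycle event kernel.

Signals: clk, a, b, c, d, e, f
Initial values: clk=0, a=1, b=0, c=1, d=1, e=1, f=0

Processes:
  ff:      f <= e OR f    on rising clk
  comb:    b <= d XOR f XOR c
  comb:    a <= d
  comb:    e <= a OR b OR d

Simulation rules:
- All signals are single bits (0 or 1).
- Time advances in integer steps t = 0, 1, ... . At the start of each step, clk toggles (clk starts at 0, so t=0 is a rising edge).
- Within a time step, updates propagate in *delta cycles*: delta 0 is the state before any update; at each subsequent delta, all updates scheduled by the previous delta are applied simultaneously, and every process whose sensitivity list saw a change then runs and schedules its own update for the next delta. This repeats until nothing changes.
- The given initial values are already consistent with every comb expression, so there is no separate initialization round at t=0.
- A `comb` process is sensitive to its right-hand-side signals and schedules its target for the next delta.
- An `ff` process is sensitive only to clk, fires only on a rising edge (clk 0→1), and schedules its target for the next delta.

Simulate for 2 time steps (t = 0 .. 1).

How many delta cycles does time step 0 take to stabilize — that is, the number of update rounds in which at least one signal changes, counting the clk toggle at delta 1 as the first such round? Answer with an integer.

3

t0.Δ0 f=0 a=1 b=0 c=1 clk=0 e=1 d=1
t0.Δ1 f=0 a=1 b=0 c=1 clk=1 e=1 d=1
t0.Δ2 f=1 a=1 b=0 c=1 clk=1 e=1 d=1
t0.Δ3 f=1 a=1 b=1 c=1 clk=1 e=1 d=1
t1.Δ0 f=1 a=1 b=1 c=1 clk=1 e=1 d=1
t1.Δ1 f=1 a=1 b=1 c=1 clk=0 e=1 d=1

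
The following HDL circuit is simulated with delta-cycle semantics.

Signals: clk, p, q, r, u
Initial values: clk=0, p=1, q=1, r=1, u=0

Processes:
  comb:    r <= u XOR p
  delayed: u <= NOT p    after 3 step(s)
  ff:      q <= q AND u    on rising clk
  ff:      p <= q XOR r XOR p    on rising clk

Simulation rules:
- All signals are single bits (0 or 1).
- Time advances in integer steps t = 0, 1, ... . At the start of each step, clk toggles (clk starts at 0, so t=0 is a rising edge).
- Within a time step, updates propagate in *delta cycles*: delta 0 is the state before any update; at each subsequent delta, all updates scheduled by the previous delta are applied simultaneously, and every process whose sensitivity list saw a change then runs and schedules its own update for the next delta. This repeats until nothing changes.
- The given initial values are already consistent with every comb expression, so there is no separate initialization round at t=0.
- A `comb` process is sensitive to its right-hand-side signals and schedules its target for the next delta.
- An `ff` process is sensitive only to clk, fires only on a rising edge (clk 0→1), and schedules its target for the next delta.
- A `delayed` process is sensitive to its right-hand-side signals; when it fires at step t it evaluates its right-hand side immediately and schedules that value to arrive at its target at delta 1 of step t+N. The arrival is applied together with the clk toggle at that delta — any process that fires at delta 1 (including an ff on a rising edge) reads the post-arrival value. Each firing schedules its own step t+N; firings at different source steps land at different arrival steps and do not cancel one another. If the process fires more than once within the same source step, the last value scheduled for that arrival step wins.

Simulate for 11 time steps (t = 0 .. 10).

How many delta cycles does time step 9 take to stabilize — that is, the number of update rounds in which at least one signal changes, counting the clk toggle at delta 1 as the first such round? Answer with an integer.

t0.Δ0 u=0 p=1 q=1 clk=0 r=1
t0.Δ1 u=0 p=1 q=1 clk=1 r=1
t0.Δ2 u=0 p=1 q=0 clk=1 r=1
t1.Δ0 u=0 p=1 q=0 clk=1 r=1
t1.Δ1 u=0 p=1 q=0 clk=0 r=1
t2.Δ0 u=0 p=1 q=0 clk=0 r=1
t2.Δ1 u=0 p=1 q=0 clk=1 r=1
t2.Δ2 u=0 p=0 q=0 clk=1 r=1
t2.Δ3 u=0 p=0 q=0 clk=1 r=0
t3.Δ0 u=0 p=0 q=0 clk=1 r=0
t3.Δ1 u=0 p=0 q=0 clk=0 r=0
t4.Δ0 u=0 p=0 q=0 clk=0 r=0
t4.Δ1 u=0 p=0 q=0 clk=1 r=0
t5.Δ0 u=0 p=0 q=0 clk=1 r=0
t5.Δ1 u=1 p=0 q=0 clk=0 r=0
t5.Δ2 u=1 p=0 q=0 clk=0 r=1
t6.Δ0 u=1 p=0 q=0 clk=0 r=1
t6.Δ1 u=1 p=0 q=0 clk=1 r=1
t6.Δ2 u=1 p=1 q=0 clk=1 r=1
t6.Δ3 u=1 p=1 q=0 clk=1 r=0
t7.Δ0 u=1 p=1 q=0 clk=1 r=0
t7.Δ1 u=1 p=1 q=0 clk=0 r=0
t8.Δ0 u=1 p=1 q=0 clk=0 r=0
t8.Δ1 u=1 p=1 q=0 clk=1 r=0
t9.Δ0 u=1 p=1 q=0 clk=1 r=0
t9.Δ1 u=0 p=1 q=0 clk=0 r=0
t9.Δ2 u=0 p=1 q=0 clk=0 r=1
t10.Δ0 u=0 p=1 q=0 clk=0 r=1
t10.Δ1 u=0 p=1 q=0 clk=1 r=1
t10.Δ2 u=0 p=0 q=0 clk=1 r=1
t10.Δ3 u=0 p=0 q=0 clk=1 r=0

2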